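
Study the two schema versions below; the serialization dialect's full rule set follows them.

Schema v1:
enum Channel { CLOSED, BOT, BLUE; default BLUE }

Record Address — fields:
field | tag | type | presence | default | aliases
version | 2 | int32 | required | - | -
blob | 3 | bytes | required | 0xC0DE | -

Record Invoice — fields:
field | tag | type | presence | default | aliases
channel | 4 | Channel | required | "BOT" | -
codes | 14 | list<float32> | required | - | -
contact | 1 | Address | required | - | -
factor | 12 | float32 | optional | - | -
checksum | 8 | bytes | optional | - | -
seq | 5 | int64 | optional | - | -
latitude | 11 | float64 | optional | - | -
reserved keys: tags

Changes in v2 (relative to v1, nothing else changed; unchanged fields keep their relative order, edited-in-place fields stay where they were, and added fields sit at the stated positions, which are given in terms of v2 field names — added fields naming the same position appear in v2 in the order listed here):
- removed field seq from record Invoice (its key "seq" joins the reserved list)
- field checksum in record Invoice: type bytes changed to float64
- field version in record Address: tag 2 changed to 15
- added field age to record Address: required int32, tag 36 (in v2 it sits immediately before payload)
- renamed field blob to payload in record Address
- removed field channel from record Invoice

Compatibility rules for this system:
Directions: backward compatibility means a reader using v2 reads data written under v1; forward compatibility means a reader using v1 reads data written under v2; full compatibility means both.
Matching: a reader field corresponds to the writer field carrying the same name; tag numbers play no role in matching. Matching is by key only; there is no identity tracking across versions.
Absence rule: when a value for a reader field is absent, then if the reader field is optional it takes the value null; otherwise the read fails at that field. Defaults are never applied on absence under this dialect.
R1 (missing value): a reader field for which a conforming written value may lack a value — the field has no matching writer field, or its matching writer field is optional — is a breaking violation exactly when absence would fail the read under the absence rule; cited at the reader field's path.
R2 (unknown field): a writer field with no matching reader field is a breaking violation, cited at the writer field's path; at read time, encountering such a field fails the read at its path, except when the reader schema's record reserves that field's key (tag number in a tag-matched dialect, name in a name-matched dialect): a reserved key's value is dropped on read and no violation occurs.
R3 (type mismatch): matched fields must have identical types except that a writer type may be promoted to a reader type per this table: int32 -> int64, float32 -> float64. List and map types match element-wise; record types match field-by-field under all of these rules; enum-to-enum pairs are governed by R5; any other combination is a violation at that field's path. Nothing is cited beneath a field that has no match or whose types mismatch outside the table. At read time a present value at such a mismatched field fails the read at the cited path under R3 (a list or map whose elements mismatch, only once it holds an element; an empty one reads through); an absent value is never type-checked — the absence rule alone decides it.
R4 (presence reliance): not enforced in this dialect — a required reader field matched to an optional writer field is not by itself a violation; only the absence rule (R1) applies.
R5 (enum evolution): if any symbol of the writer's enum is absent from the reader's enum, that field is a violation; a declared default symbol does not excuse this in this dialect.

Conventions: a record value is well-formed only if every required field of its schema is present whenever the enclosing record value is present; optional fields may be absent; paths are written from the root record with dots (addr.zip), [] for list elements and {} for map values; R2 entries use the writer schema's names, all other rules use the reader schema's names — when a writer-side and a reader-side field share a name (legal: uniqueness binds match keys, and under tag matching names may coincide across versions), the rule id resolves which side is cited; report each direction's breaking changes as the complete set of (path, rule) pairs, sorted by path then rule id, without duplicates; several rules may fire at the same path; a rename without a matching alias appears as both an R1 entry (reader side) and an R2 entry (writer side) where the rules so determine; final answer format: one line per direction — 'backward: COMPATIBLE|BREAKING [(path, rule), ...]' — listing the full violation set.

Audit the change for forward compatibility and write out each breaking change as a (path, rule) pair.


forward: BREAKING [(channel, R1), (checksum, R3), (contact.age, R2), (contact.blob, R1), (contact.payload, R2)]

in Invoice below, arrows point writer -> reader
forward on Invoice — v1 reading data written by v2:
  no writer field matches reader channel
  list<float32> -> list<float32>, writer required: codes aligns to codes
  Address -> Address, writer required: contact aligns to contact
  float32 -> float32, writer optional: factor aligns to factor
  float64 -> bytes, writer optional: checksum aligns to checksum
  no writer field matches reader seq
  float64 -> float64, writer optional: latitude aligns to latitude
  int32 -> int32, writer required: contact.version aligns to contact.version
  no writer field matches reader contact.blob
  writer contact.age: unknown to reader
  writer contact.payload: unknown to reader
  breaking: (channel, R1)
  breaking: (checksum, R3)
  breaking: (contact.age, R2)
  breaking: (contact.blob, R1)
  breaking: (contact.payload, R2)
  => 5 violation(s): forward is BREAKING for Invoice
diffs on Invoice not affecting the asked answer:
  removed field seq from record Invoice (its key "seq" joins the reserved list) -> inert for the asked Invoice verdict: nothing fires
  field version in record Address: tag 2 changed to 15 -> inert for the asked Invoice verdict: nothing fires


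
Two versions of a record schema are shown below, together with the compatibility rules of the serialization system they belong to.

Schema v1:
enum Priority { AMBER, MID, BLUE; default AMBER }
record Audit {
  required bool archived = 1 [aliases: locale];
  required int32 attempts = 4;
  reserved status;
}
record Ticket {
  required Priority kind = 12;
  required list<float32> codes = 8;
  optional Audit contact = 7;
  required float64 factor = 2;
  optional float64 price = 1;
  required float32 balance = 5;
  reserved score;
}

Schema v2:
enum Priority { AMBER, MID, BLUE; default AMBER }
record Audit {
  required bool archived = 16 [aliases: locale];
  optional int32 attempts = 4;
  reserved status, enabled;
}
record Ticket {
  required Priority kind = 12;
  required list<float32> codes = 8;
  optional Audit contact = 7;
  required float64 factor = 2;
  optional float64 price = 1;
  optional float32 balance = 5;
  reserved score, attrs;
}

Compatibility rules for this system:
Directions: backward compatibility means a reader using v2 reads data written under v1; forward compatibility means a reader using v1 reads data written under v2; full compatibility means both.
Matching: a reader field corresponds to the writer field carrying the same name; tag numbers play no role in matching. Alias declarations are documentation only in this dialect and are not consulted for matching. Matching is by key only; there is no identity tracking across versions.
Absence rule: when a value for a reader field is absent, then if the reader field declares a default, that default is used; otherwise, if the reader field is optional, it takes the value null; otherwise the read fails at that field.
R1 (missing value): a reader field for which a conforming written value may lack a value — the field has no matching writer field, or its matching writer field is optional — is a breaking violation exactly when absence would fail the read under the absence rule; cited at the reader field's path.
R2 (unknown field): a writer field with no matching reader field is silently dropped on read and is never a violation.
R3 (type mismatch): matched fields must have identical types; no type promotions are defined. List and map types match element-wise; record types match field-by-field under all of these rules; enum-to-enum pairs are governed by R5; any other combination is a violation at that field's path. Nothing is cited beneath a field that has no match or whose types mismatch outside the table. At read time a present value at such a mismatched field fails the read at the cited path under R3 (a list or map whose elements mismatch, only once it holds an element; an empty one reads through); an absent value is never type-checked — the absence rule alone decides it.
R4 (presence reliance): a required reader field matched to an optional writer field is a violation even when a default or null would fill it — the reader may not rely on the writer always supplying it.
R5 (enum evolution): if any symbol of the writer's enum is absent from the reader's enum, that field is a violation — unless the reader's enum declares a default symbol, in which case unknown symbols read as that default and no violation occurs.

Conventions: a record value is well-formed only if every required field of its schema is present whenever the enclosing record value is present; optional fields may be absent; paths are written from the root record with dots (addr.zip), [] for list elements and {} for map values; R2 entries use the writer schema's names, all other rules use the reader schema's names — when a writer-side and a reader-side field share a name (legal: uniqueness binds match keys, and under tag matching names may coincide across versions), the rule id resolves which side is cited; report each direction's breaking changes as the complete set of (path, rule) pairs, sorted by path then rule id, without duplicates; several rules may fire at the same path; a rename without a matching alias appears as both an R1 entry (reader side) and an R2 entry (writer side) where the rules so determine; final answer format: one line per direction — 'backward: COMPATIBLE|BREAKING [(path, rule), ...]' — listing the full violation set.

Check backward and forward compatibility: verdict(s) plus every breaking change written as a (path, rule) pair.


backward: COMPATIBLE []; forward: BREAKING [(balance, R1), (balance, R4), (contact.attempts, R1), (contact.attempts, R4)]

each type pair in Ticket: writer, then reader
checking backward for Ticket: reader v2 against writer v1:
  kind <- kind (Priority -> Priority, writer required)
  codes <- codes (list<float32> -> list<float32>, writer required)
  contact <- contact (Audit -> Audit, writer optional)
  factor <- factor (float64 -> float64, writer required)
  price <- price (float64 -> float64, writer optional)
  balance <- balance (float32 -> float32, writer required)
  contact.archived <- contact.archived (bool -> bool, writer required)
  contact.attempts <- contact.attempts (int32 -> int32, writer required)
  nothing fires on Ticket: backward is COMPATIBLE
checking forward for Ticket: reader v1 against writer v2:
  kind <- kind (Priority -> Priority, writer required)
  codes <- codes (list<float32> -> list<float32>, writer required)
  contact <- contact (Audit -> Audit, writer optional)
  factor <- factor (float64 -> float64, writer required)
  price <- price (float64 -> float64, writer optional)
  balance <- balance (float32 -> float32, writer optional)
  contact.archived <- contact.archived (bool -> bool, writer required)
  contact.attempts <- contact.attempts (int32 -> int32, writer optional)
  R1 fires at balance
  R4 fires at balance
  R1 fires at contact.attempts
  R4 fires at contact.attempts
  => forward verdict for Ticket: BREAKING, 4 violation(s)


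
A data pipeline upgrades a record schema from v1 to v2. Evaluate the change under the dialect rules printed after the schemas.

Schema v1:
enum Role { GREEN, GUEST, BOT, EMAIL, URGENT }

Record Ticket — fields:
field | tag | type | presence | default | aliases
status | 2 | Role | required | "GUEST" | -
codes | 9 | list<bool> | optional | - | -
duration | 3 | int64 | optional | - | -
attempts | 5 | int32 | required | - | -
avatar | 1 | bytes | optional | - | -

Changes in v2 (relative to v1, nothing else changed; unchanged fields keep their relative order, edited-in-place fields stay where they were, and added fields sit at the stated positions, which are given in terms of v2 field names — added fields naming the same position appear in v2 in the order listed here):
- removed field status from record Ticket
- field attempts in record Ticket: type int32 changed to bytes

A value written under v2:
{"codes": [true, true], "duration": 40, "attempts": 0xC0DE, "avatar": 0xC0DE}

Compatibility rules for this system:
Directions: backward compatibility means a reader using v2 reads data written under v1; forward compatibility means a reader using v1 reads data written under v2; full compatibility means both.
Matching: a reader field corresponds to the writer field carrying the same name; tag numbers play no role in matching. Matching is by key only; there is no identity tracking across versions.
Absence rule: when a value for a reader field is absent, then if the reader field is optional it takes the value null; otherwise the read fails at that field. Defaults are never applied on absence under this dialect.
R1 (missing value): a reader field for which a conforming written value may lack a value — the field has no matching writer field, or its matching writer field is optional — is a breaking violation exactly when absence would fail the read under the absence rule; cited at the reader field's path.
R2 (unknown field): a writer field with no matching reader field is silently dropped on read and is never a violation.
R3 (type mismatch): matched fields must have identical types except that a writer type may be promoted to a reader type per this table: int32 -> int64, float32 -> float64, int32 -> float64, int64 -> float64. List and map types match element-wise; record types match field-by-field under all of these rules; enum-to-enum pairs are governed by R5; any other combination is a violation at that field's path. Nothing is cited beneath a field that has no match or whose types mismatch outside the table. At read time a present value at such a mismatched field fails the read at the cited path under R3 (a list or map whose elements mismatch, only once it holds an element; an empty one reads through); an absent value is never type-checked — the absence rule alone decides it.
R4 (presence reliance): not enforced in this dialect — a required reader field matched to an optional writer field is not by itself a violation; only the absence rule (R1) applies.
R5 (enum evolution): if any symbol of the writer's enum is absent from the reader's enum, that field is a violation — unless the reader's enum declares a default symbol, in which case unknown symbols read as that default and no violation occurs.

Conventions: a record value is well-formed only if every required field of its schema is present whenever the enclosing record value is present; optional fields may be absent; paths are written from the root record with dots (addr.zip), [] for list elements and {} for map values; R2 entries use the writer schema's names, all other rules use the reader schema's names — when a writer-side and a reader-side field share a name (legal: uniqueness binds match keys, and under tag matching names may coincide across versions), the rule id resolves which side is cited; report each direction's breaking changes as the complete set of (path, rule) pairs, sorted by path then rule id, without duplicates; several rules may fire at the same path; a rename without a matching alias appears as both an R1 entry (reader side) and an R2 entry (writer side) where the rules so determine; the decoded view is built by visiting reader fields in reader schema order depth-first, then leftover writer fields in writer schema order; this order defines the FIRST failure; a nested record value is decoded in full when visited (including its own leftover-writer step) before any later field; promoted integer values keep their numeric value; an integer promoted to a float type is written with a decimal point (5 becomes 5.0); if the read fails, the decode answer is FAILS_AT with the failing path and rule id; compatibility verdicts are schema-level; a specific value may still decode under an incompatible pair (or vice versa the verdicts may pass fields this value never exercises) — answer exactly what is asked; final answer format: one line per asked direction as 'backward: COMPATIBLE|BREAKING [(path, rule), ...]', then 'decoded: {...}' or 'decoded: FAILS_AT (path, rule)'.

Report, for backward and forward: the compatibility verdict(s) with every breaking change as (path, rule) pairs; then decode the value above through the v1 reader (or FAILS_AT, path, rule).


arrows below run writer -> reader for Ticket
backward analysis of Ticket with v2 as reader and v1 as writer:
  codes: paired with writer codes (list<bool> -> list<bool>; writer optional)
  duration: paired with writer duration (int64 -> int64; writer optional)
  attempts: paired with writer attempts (int32 -> bytes; writer required)
  avatar: paired with writer avatar (bytes -> bytes; writer optional)
  writer status: unknown to reader
  R3 fires at attempts
  => backward verdict for Ticket: BREAKING, 1 violation(s)
forward analysis of Ticket with v1 as reader and v2 as writer:
  status has no writer counterpart
  codes: paired with writer codes (list<bool> -> list<bool>; writer optional)
  duration: paired with writer duration (int64 -> int64; writer optional)
  attempts: paired with writer attempts (bytes -> int32; writer required)
  avatar: paired with writer avatar (bytes -> bytes; writer optional)
  R3 fires at attempts
  R1 fires at status
  => forward verdict for Ticket: BREAKING, 2 violation(s)
migrating the Ticket value to v1:
  read fails at status under R1 (no fill)
  => FAILS_AT (status, R1)

backward: BREAKING [(attempts, R3)]; forward: BREAKING [(attempts, R3), (status, R1)]; decoded: FAILS_AT (status, R1)


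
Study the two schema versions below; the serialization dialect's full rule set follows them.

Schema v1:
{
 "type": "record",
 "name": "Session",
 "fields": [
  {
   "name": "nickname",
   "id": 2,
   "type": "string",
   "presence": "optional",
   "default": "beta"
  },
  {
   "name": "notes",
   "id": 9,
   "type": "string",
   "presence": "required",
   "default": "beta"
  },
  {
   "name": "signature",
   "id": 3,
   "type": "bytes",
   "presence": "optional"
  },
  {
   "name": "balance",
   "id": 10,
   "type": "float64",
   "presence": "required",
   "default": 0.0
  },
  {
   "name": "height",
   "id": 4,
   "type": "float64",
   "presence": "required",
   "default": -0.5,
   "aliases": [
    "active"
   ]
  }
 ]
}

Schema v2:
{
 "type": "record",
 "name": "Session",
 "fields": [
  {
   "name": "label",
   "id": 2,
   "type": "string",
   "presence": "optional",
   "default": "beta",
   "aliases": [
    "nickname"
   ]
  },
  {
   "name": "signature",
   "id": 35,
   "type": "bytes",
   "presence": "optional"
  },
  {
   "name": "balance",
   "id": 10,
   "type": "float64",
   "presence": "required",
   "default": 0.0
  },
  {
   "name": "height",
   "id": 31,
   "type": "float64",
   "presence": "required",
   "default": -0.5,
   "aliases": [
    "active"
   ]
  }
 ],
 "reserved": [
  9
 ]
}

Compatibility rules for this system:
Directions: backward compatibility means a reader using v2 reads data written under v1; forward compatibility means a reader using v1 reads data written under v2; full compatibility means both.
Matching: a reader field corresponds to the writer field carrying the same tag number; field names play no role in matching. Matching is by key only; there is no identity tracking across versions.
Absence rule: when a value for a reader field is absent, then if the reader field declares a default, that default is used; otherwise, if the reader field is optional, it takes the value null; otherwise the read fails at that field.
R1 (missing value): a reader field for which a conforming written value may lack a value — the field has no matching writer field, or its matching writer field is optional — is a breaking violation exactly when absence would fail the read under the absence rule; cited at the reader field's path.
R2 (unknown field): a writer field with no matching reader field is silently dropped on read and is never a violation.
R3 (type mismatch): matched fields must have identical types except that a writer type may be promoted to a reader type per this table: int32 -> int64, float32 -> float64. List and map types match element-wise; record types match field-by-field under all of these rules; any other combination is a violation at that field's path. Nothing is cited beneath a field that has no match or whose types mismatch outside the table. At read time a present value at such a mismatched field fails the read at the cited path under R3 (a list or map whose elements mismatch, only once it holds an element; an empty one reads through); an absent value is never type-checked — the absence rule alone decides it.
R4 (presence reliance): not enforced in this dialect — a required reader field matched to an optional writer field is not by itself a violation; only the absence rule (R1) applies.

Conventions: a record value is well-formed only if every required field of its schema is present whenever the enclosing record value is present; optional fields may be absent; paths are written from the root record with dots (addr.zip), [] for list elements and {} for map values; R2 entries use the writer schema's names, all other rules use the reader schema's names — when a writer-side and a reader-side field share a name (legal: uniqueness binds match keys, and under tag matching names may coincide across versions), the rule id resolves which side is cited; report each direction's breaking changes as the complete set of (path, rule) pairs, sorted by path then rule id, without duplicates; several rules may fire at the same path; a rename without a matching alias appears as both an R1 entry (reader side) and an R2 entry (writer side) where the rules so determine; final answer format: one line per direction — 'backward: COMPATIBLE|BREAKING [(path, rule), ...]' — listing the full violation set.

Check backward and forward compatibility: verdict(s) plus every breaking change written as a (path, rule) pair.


each type pair in Session: writer, then reader
backward for Session (reader v2, writer v1):
  label: paired with writer nickname (string -> string; writer optional)
  signature has no writer counterpart
  balance: paired with writer balance (float64 -> float64; writer required)
  height has no writer counterpart
  writer notes: unknown to reader
  writer signature: unknown to reader
  writer height: unknown to reader
  => no violations; backward on Session: COMPATIBLE
forward for Session (reader v1, writer v2):
  nickname: paired with writer label (string -> string; writer optional)
  notes has no writer counterpart
  signature has no writer counterpart
  balance: paired with writer balance (float64 -> float64; writer required)
  height has no writer counterpart
  writer signature: unknown to reader
  writer height: unknown to reader
  => no violations; forward on Session: COMPATIBLE

backward: COMPATIBLE []; forward: COMPATIBLE []


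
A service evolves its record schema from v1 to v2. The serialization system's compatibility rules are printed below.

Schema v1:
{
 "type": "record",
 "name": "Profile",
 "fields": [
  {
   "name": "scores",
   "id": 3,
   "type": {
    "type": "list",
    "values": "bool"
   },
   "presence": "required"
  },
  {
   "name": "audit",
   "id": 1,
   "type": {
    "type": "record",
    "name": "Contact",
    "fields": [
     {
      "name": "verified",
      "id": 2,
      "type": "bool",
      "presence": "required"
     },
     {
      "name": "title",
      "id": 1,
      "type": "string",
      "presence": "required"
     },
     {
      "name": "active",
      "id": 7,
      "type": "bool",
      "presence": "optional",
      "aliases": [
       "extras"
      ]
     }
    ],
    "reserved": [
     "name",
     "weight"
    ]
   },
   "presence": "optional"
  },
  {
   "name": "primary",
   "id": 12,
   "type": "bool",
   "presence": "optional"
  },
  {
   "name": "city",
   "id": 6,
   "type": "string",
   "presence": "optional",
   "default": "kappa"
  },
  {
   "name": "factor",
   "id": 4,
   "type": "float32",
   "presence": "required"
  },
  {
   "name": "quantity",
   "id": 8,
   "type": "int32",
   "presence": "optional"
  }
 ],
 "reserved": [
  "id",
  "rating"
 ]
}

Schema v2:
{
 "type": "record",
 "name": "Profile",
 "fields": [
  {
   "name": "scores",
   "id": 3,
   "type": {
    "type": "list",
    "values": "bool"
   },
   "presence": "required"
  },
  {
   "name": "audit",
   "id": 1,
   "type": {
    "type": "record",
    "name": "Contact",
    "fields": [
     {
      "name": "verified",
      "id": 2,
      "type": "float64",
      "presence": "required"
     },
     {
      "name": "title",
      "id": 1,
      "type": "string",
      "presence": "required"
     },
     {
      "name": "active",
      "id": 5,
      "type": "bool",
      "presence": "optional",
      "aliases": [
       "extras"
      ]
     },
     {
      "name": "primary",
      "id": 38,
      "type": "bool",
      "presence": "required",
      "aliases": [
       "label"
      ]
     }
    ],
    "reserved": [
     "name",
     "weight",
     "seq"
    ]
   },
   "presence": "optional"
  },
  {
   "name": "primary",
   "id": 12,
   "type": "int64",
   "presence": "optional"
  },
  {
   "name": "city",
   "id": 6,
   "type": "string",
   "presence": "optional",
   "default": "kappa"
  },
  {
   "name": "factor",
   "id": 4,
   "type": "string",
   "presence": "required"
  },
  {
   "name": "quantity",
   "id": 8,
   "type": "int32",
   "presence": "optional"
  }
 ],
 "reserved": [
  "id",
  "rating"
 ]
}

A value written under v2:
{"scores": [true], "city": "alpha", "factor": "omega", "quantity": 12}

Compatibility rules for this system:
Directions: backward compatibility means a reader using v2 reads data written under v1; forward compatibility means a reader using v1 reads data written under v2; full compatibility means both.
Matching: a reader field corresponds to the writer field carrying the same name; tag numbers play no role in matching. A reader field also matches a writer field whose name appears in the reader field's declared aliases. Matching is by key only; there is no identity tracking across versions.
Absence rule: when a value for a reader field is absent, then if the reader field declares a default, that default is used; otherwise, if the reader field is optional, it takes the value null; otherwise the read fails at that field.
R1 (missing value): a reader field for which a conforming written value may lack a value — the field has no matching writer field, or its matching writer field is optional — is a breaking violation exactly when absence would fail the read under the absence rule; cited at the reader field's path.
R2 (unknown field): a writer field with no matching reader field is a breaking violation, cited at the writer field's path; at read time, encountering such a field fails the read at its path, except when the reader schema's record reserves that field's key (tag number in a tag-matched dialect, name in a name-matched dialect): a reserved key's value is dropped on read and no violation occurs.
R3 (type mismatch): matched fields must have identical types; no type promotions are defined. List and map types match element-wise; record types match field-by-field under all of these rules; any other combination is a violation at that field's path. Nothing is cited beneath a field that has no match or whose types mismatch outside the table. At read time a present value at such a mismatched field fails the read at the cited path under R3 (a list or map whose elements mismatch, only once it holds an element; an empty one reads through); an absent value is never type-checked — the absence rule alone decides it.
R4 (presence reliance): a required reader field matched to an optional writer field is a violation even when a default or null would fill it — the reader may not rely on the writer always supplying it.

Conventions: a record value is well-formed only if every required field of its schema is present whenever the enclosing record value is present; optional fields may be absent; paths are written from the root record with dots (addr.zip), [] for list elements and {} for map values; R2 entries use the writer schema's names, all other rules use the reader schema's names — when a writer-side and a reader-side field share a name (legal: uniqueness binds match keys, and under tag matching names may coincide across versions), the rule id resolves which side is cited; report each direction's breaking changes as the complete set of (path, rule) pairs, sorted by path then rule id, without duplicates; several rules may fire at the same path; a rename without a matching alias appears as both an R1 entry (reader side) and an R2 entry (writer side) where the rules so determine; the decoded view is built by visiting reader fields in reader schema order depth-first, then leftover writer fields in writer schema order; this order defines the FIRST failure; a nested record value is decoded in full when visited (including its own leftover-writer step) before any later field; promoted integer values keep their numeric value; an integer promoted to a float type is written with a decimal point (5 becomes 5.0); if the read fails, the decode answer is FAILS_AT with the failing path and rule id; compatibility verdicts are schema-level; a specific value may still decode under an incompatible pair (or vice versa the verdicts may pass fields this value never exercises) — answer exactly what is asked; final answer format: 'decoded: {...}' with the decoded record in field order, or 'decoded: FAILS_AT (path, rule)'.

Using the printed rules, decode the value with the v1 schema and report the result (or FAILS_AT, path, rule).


arrows below run writer -> reader for Profile
decoding the Profile value with the v1 reader:
  scores := [true]
  audit := null (absent, optional -> null)
  primary := null (absent, optional -> null)
  city := "alpha"
  read fails at factor under R3
  => FAILS_AT (factor, R3)
ruling out the remaining Profile differences:
  field verified in record Contact: type bool changed to float64 -> matters for Profile compatibility verdicts, not for this value's decode
  field primary in record Profile: type bool changed to int64 -> matters for Profile compatibility verdicts, not for this value's decode
  field active in record Contact: tag 7 changed to 5 -> no rule fires on it and the decoded Profile view is identical with or without it
  added field primary to record Contact: required bool, tag 38 (in v2 it sits last) -> matters for Profile compatibility verdicts, not for this value's decode

decoded: FAILS_AT (factor, R3)


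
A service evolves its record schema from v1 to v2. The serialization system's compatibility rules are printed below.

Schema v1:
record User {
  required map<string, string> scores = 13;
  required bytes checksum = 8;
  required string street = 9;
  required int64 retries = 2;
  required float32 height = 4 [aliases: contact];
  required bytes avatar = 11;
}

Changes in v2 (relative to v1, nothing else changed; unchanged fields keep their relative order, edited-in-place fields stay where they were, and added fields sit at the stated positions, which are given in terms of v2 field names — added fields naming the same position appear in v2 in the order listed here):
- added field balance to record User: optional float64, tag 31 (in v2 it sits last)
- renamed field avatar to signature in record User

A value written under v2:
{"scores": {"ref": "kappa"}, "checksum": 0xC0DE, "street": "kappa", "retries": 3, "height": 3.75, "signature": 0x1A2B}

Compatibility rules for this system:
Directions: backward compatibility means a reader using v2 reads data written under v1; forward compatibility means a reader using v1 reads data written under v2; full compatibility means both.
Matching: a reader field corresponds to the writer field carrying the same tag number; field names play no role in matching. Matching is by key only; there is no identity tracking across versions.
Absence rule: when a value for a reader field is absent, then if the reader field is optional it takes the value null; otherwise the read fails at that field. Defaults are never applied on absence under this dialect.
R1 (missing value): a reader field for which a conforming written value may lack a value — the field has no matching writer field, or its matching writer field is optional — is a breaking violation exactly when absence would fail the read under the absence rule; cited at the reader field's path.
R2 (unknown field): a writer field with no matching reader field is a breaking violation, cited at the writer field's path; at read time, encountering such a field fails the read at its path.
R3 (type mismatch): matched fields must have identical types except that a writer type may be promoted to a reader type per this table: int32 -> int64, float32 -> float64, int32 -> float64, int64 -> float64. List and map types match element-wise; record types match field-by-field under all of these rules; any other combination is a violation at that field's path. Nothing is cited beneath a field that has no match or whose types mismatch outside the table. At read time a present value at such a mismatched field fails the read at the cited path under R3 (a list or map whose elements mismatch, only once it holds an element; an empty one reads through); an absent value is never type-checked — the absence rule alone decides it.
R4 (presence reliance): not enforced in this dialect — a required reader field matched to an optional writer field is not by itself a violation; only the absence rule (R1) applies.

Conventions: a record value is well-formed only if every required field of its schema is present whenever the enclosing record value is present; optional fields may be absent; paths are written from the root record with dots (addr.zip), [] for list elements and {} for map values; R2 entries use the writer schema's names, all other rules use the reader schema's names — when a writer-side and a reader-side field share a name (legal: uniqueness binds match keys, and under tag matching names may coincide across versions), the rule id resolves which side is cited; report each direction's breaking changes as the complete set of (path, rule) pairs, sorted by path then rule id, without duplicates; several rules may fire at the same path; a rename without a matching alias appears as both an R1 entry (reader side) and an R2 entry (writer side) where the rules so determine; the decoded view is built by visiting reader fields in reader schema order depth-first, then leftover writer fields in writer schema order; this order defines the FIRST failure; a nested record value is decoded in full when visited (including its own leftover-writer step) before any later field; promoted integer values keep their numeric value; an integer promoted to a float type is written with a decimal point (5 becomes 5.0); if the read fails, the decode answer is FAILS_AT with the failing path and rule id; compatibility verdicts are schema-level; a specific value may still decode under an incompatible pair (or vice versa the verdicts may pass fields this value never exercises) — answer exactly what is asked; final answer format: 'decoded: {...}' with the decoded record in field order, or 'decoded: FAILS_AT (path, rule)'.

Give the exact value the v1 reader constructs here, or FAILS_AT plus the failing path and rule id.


the writer's type comes first in each User pair
migrating the User value to v1:
  scores := {"ref": "kappa"}
  checksum := 0xC0DE
  street := "kappa"
  retries := 3
  height := 3.75
  avatar := 0x1A2B (from writer signature)
  => decoded: {"scores": {"ref": "kappa"}, "checksum": 0xC0DE, "street": "kappa", "retries": 3, "height": 3.75, "avatar": 0x1A2B}
the rest of the User diff is inert for this question:
  added field balance to record User: optional float64, tag 31 (in v2 it sits last) -> shifts the User verdicts, not this decode
  renamed field avatar to signature in record User -> no rule fires on it and the decoded User view is identical with or without it

decoded: {"scores": {"ref": "kappa"}, "checksum": 0xC0DE, "street": "kappa", "retries": 3, "height": 3.75, "avatar": 0x1A2B}


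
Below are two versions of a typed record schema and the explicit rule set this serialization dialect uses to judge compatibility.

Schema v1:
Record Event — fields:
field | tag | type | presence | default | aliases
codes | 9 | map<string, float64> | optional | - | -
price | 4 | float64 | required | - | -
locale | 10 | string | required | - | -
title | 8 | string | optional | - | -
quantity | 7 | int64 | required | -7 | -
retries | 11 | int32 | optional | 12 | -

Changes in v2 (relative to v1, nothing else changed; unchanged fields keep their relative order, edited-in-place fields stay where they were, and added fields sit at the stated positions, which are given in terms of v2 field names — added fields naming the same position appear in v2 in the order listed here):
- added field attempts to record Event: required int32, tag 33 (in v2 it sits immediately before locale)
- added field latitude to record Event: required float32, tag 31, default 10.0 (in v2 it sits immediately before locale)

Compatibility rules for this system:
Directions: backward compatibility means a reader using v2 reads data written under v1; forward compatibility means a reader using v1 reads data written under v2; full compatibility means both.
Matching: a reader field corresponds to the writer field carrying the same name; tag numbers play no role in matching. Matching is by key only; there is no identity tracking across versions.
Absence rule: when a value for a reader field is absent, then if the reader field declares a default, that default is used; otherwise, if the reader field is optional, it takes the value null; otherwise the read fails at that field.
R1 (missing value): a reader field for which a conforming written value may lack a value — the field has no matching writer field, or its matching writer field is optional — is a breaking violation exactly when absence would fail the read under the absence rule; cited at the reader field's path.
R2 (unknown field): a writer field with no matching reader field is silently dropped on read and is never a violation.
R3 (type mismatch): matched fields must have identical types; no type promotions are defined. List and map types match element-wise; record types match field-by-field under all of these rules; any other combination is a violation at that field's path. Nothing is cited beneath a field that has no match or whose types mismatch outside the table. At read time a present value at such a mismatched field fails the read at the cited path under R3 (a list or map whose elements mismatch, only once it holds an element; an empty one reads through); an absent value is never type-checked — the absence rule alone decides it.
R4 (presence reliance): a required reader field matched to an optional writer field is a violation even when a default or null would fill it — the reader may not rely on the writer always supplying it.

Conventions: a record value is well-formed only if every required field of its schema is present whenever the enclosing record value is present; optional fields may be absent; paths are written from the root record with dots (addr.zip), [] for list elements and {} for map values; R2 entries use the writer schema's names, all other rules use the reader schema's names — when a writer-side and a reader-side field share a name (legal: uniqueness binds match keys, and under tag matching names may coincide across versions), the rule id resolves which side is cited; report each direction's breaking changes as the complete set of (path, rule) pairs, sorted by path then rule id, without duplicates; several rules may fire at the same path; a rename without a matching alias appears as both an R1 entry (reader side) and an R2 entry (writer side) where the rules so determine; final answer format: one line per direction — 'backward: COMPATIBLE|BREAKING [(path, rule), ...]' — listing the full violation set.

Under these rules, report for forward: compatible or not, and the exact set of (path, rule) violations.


each type pair in Event: writer, then reader
forward for Event (reader v1, writer v2):
  map<string, float64> -> map<string, float64>, writer optional: codes aligns to codes
  float64 -> float64, writer required: price aligns to price
  string -> string, writer required: locale aligns to locale
  string -> string, writer optional: title aligns to title
  int64 -> int64, writer required: quantity aligns to quantity
  int32 -> int32, writer optional: retries aligns to retries
  leftover writer field: attempts
  leftover writer field: latitude
  => no violations; forward on Event: COMPATIBLE
remaining Event differences; none change what is asked:
  added field attempts to record Event: required int32, tag 33 (in v2 it sits immediately before locale) -> affects backward compatibility only, which is not asked
  added field latitude to record Event: required float32, tag 31, default 10.0 (in v2 it sits immediately before locale) -> inert for the asked Event verdict: nothing fires

forward: COMPATIBLE []
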